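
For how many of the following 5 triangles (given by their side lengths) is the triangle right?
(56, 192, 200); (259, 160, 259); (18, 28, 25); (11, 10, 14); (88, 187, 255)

(56,192,200): 56²+192² = 40000 = 200² → right
(259,160,259): 160²+259² = 92681 > 67081 = 259² → acute
(18,28,25): 18²+25² = 949 > 784 = 28² → acute
(11,10,14): 10²+11² = 221 > 196 = 14² → acute
(88,187,255): 88²+187² = 42713 < 65025 = 255² → obtuse
1 of the 5 is right.

1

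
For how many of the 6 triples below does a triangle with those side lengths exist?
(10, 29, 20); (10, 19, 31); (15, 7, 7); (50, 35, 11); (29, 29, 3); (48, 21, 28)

(10,20,29): 10+20 > 29 → valid
(10,19,31): 10+19 ≤ 31 → not valid
(7,7,15): 7+7 ≤ 15 → not valid
(11,35,50): 11+35 ≤ 50 → not valid
(3,29,29): 3+29 > 29 → valid
(21,28,48): 21+28 > 48 → valid
3 of the 6 triples form a triangle.

3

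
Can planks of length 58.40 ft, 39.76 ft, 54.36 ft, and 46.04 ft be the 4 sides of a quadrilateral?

A quadrilateral exists iff every side is shorter than the sum of the others — equivalently, the longest side is less than the sum of the rest.
Longest side 58.40 < 140.16 (sum of the remaining 3), so yes.

Yes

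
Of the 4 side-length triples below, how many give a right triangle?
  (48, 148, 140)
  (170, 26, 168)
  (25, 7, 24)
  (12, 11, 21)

(48,148,140): 48²+140² = 21904 = 148² → right
(170,26,168): 26²+168² = 28900 = 170² → right
(25,7,24): 7²+24² = 625 = 25² → right
(12,11,21): 11²+12² = 265 < 441 = 21² → obtuse
3 of the 4 are right.

3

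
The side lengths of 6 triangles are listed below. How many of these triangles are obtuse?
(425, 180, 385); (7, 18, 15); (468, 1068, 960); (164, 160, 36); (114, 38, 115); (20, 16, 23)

1

(425,180,385): 180²+385² = 180625 = 425² → right
(7,18,15): 7²+15² = 274 < 324 = 18² → obtuse
(468,1068,960): 468²+960² = 1140624 = 1068² → right
(164,160,36): 36²+160² = 26896 = 164² → right
(114,38,115): 38²+114² = 14440 > 13225 = 115² → acute
(20,16,23): 16²+20² = 656 > 529 = 23² → acute
1 of the 6 is obtuse.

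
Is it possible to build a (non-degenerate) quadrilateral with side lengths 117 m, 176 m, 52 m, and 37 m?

Yes

A quadrilateral exists iff every side is shorter than the sum of the others — equivalently, the longest side is less than the sum of the rest.
Longest side 176 < 206 (sum of the remaining 3), so yes.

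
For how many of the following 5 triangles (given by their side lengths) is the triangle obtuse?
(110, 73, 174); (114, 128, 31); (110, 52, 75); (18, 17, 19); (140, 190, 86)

(110,73,174): 73²+110² = 17429 < 30276 = 174² → obtuse
(114,128,31): 31²+114² = 13957 < 16384 = 128² → obtuse
(110,52,75): 52²+75² = 8329 < 12100 = 110² → obtuse
(18,17,19): 17²+18² = 613 > 361 = 19² → acute
(140,190,86): 86²+140² = 26996 < 36100 = 190² → obtuse
4 of the 5 are obtuse.

4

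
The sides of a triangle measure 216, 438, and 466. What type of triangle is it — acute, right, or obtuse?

acute

Compare the square of the longest side to the sum of squares of the other two: 216² + 438² = 238500 > 217156 = 466².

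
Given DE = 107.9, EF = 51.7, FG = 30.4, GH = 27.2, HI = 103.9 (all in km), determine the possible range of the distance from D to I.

The maximum is all hops collinear in one direction: 107.9 + 51.7 + 30.4 + 27.2 + 103.9 = 321.1.
The longest hop is 107.9; the others sum to 213.2. Since 107.9 ≤ 213.2, the path can fold back on itself completely, so the minimum distance is 0.

0 ≤ DI ≤ 321.1 km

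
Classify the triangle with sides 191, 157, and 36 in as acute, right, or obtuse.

obtuse

Compare the square of the longest side to the sum of squares of the other two: 36² + 157² = 25945 < 36481 = 191².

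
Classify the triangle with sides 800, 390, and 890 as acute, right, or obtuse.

Compare the square of the longest side to the sum of squares of the other two: 390² + 800² = 792100 = 890².

right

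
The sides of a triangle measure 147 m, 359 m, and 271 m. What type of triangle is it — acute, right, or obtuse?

Compare the square of the longest side to the sum of squares of the other two: 147² + 271² = 95050 < 128881 = 359².

obtuse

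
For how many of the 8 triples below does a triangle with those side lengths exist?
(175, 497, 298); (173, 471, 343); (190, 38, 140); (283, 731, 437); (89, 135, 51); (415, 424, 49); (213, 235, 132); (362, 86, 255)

4

(175,298,497): 175+298 ≤ 497 → not valid
(173,343,471): 173+343 > 471 → valid
(38,140,190): 38+140 ≤ 190 → not valid
(283,437,731): 283+437 ≤ 731 → not valid
(51,89,135): 51+89 > 135 → valid
(49,415,424): 49+415 > 424 → valid
(132,213,235): 132+213 > 235 → valid
(86,255,362): 86+255 ≤ 362 → not valid
4 of the 8 triples form a triangle.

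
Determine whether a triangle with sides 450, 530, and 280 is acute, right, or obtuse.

Compare the square of the longest side to the sum of squares of the other two: 280² + 450² = 280900 = 530².

right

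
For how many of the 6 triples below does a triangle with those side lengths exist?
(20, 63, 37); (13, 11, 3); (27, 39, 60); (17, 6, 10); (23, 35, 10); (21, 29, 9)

(20,37,63): 20+37 ≤ 63 → not valid
(3,11,13): 3+11 > 13 → valid
(27,39,60): 27+39 > 60 → valid
(6,10,17): 6+10 ≤ 17 → not valid
(10,23,35): 10+23 ≤ 35 → not valid
(9,21,29): 9+21 > 29 → valid
3 of the 6 triples form a triangle.

3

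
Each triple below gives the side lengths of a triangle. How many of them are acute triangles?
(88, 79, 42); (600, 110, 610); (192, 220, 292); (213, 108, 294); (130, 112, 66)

1

(88,79,42): 42²+79² = 8005 > 7744 = 88² → acute
(600,110,610): 110²+600² = 372100 = 610² → right
(192,220,292): 192²+220² = 85264 = 292² → right
(213,108,294): 108²+213² = 57033 < 86436 = 294² → obtuse
(130,112,66): 66²+112² = 16900 = 130² → right
1 of the 5 is acute.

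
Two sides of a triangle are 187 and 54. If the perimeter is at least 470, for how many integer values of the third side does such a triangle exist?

Triangle inequality: 133 < x < 241. Perimeter ≥ 470 gives x ≥ 470 − 187 − 54 = 229.
So 229 ≤ x < 241; integers 229 through 240: 12 values.

12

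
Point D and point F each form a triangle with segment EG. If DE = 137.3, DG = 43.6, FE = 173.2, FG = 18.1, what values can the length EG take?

155.1 < EG < 180.9

From triangle DEG: |137.3 − 43.6| < EG < 137.3 + 43.6, i.e. 93.7 < EG < 180.9.
From triangle FEG: 155.1 < EG < 191.3.
Both must hold, so EG lies in the intersection.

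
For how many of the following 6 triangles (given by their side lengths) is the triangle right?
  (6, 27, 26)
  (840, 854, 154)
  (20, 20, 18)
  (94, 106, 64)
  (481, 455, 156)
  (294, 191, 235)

(6,27,26): 6²+26² = 712 < 729 = 27² → obtuse
(840,854,154): 154²+840² = 729316 = 854² → right
(20,20,18): 18²+20² = 724 > 400 = 20² → acute
(94,106,64): 64²+94² = 12932 > 11236 = 106² → acute
(481,455,156): 156²+455² = 231361 = 481² → right
(294,191,235): 191²+235² = 91706 > 86436 = 294² → acute
2 of the 6 are right.

2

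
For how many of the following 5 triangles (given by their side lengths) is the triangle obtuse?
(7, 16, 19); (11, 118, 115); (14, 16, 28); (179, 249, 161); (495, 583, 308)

4

(7,16,19): 7²+16² = 305 < 361 = 19² → obtuse
(11,118,115): 11²+115² = 13346 < 13924 = 118² → obtuse
(14,16,28): 14²+16² = 452 < 784 = 28² → obtuse
(179,249,161): 161²+179² = 57962 < 62001 = 249² → obtuse
(495,583,308): 308²+495² = 339889 = 583² → right
4 of the 5 are obtuse.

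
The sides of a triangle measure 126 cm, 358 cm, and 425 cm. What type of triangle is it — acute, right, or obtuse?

Compare the square of the longest side to the sum of squares of the other two: 126² + 358² = 144040 < 180625 = 425².

obtuse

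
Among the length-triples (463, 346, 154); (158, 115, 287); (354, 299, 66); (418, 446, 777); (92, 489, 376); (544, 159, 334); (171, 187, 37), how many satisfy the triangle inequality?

4

(154,346,463): 154+346 > 463 → valid
(115,158,287): 115+158 ≤ 287 → not valid
(66,299,354): 66+299 > 354 → valid
(418,446,777): 418+446 > 777 → valid
(92,376,489): 92+376 ≤ 489 → not valid
(159,334,544): 159+334 ≤ 544 → not valid
(37,171,187): 37+171 > 187 → valid
4 of the 7 triples form a triangle.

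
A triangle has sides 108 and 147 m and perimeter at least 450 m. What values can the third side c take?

Triangle inequality alone gives 39 < c < 255.
The perimeter condition gives c ≥ 450 − 108 − 147 = 195.
Intersecting the two: 195 ≤ c < 255.

195 ≤ c < 255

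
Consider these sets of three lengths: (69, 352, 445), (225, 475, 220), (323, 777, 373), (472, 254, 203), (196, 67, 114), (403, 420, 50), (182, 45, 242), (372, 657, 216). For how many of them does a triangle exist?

1

(69,352,445): 69+352 ≤ 445 → not valid
(220,225,475): 220+225 ≤ 475 → not valid
(323,373,777): 323+373 ≤ 777 → not valid
(203,254,472): 203+254 ≤ 472 → not valid
(67,114,196): 67+114 ≤ 196 → not valid
(50,403,420): 50+403 > 420 → valid
(45,182,242): 45+182 ≤ 242 → not valid
(216,372,657): 216+372 ≤ 657 → not valid
1 of the 8 triples forms a triangle.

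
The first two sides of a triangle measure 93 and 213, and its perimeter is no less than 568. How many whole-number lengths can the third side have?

44

Triangle inequality: 120 < x < 306. Perimeter ≥ 568 gives x ≥ 568 − 93 − 213 = 262.
So 262 ≤ x < 306; integers 262 through 305: 44 values.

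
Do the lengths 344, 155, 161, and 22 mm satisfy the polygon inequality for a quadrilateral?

No

For a quadrilateral, each side must be shorter than the sum of the others.
Here the longest side is 344, but the remaining 3 sides sum to only 338.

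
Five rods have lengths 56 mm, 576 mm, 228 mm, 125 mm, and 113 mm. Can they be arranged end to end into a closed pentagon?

No

For a pentagon, each side must be shorter than the sum of the others.
Here the longest side is 576, but the remaining 4 sides sum to only 522.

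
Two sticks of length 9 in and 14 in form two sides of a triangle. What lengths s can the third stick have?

By the triangle inequality, s must be less than 9 + 14 = 23 and greater than |9 − 14| = 5.

5 < s < 23 (in)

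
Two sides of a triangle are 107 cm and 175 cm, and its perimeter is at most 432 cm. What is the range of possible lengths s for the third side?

Triangle inequality alone gives 68 < s < 282.
The perimeter condition gives s ≤ 432 − 107 − 175 = 150.
Intersecting the two: 68 < s ≤ 150.

68 < s ≤ 150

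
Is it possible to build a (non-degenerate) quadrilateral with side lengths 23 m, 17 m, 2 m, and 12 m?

A quadrilateral exists iff every side is shorter than the sum of the others — equivalently, the longest side is less than the sum of the rest.
Longest side 23 < 31 (sum of the remaining 3), so yes.

Yes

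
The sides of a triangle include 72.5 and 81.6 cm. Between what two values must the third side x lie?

By the triangle inequality, x must be less than 72.5 + 81.6 = 154.1 and greater than |72.5 − 81.6| = 9.1.

9.1 < x < 154.1 (cm)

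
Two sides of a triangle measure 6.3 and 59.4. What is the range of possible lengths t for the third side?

53.1 < t < 65.7

By the triangle inequality, t must be less than 6.3 + 59.4 = 65.7 and greater than |6.3 − 59.4| = 53.1.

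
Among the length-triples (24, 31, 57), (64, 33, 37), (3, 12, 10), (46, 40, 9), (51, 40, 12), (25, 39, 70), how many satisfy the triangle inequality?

(24,31,57): 24+31 ≤ 57 → not valid
(33,37,64): 33+37 > 64 → valid
(3,10,12): 3+10 > 12 → valid
(9,40,46): 9+40 > 46 → valid
(12,40,51): 12+40 > 51 → valid
(25,39,70): 25+39 ≤ 70 → not valid
4 of the 6 triples form a triangle.

4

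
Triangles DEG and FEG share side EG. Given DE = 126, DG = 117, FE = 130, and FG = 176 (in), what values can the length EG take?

46 < EG < 243

From triangle DEG: |126 − 117| < EG < 126 + 117, i.e. 9 < EG < 243.
From triangle FEG: 46 < EG < 306.
Both must hold, so EG lies in the intersection.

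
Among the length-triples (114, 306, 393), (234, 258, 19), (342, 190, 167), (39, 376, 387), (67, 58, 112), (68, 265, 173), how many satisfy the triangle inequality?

4

(114,306,393): 114+306 > 393 → valid
(19,234,258): 19+234 ≤ 258 → not valid
(167,190,342): 167+190 > 342 → valid
(39,376,387): 39+376 > 387 → valid
(58,67,112): 58+67 > 112 → valid
(68,173,265): 68+173 ≤ 265 → not valid
4 of the 6 triples form a triangle.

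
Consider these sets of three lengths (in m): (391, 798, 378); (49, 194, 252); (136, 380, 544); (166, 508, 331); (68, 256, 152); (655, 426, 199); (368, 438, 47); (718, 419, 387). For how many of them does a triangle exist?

(378,391,798): 378+391 ≤ 798 → not valid
(49,194,252): 49+194 ≤ 252 → not valid
(136,380,544): 136+380 ≤ 544 → not valid
(166,331,508): 166+331 ≤ 508 → not valid
(68,152,256): 68+152 ≤ 256 → not valid
(199,426,655): 199+426 ≤ 655 → not valid
(47,368,438): 47+368 ≤ 438 → not valid
(387,419,718): 387+419 > 718 → valid
1 of the 8 triples forms a triangle.

1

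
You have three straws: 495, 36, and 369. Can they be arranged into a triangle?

No

The longest side is 495, but the other two sum to only 405.
405 < 495, so the triangle inequality fails.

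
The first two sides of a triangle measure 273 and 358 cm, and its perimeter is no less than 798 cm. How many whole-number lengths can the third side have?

464

Triangle inequality: 85 < x < 631. Perimeter ≥ 798 gives x ≥ 798 − 273 − 358 = 167.
So 167 ≤ x < 631; integers 167 through 630: 464 values.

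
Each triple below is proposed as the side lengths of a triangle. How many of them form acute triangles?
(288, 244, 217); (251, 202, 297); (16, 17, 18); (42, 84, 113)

3

(288,244,217): 217²+244² = 106625 > 82944 = 288² → acute
(251,202,297): 202²+251² = 103805 > 88209 = 297² → acute
(16,17,18): 16²+17² = 545 > 324 = 18² → acute
(42,84,113): 42²+84² = 8820 < 12769 = 113² → obtuse
3 of the 4 are acute.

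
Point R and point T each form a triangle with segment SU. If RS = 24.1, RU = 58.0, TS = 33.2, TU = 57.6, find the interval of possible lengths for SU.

From triangle RSU: |24.1 − 58.0| < SU < 24.1 + 58.0, i.e. 33.9 < SU < 82.1.
From triangle TSU: 24.4 < SU < 90.8.
Both must hold, so SU lies in the intersection.

33.9 < SU < 82.1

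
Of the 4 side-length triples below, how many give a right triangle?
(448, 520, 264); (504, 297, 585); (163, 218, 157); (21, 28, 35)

3

(448,520,264): 264²+448² = 270400 = 520² → right
(504,297,585): 297²+504² = 342225 = 585² → right
(163,218,157): 157²+163² = 51218 > 47524 = 218² → acute
(21,28,35): 21²+28² = 1225 = 35² → right
3 of the 4 are right.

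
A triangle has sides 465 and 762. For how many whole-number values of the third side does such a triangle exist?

The third side lies in the open interval (297, 1227).
Integers from 298 to 1226 inclusive: 1226 − 298 + 1 = 929.

929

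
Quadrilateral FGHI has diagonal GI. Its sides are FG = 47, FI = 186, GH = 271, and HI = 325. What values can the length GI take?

From triangle FGI: |47 − 186| < GI < 47 + 186, i.e. 139 < GI < 233.
From triangle HGI: 54 < GI < 596.
Both must hold, so GI lies in the intersection.

139 < GI < 233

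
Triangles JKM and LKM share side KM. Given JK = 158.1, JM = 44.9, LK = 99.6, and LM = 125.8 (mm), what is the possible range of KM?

From triangle JKM: |158.1 − 44.9| < KM < 158.1 + 44.9, i.e. 113.2 < KM < 203.0.
From triangle LKM: 26.2 < KM < 225.4.
Both must hold, so KM lies in the intersection.

113.2 < KM < 203.0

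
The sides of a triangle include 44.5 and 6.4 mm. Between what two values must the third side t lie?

By the triangle inequality, t must be less than 44.5 + 6.4 = 50.9 and greater than |44.5 − 6.4| = 38.1.

38.1 < t < 50.9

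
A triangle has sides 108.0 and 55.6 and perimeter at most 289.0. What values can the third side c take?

52.4 < c ≤ 125.4

Triangle inequality alone gives 52.4 < c < 163.6.
The perimeter condition gives c ≤ 289.0 − 108.0 − 55.6 = 125.4.
Intersecting the two: 52.4 < c ≤ 125.4.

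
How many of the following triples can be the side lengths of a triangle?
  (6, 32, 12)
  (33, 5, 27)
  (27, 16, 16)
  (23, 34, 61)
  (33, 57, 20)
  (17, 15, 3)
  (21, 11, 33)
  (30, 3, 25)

(6,12,32): 6+12 ≤ 32 → not valid
(5,27,33): 5+27 ≤ 33 → not valid
(16,16,27): 16+16 > 27 → valid
(23,34,61): 23+34 ≤ 61 → not valid
(20,33,57): 20+33 ≤ 57 → not valid
(3,15,17): 3+15 > 17 → valid
(11,21,33): 11+21 ≤ 33 → not valid
(3,25,30): 3+25 ≤ 30 → not valid
2 of the 8 triples form a triangle.

2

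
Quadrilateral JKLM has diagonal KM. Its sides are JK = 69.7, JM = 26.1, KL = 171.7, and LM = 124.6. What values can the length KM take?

47.1 < KM < 95.8

From triangle JKM: |69.7 − 26.1| < KM < 69.7 + 26.1, i.e. 43.6 < KM < 95.8.
From triangle LKM: 47.1 < KM < 296.3.
Both must hold, so KM lies in the intersection.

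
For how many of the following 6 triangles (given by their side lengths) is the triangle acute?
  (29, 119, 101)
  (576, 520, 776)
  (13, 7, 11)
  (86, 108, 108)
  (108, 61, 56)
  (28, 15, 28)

3

(29,119,101): 29²+101² = 11042 < 14161 = 119² → obtuse
(576,520,776): 520²+576² = 602176 = 776² → right
(13,7,11): 7²+11² = 170 > 169 = 13² → acute
(86,108,108): 86²+108² = 19060 > 11664 = 108² → acute
(108,61,56): 56²+61² = 6857 < 11664 = 108² → obtuse
(28,15,28): 15²+28² = 1009 > 784 = 28² → acute
3 of the 6 are acute.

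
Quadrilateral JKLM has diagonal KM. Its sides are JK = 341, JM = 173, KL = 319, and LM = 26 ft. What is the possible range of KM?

293 < KM < 345

From triangle JKM: |341 − 173| < KM < 341 + 173, i.e. 168 < KM < 514.
From triangle LKM: 293 < KM < 345.
Both must hold, so KM lies in the intersection.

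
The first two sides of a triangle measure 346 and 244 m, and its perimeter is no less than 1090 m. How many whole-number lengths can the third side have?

Triangle inequality: 102 < x < 590. Perimeter ≥ 1090 gives x ≥ 1090 − 346 − 244 = 500.
So 500 ≤ x < 590; integers 500 through 589: 90 values.

90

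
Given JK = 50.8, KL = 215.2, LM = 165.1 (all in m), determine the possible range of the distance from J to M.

0 ≤ JM ≤ 431.1 m

The maximum is all hops collinear in one direction: 50.8 + 215.2 + 165.1 = 431.1.
The longest hop is 215.2; the others sum to 215.9. Since 215.2 ≤ 215.9, the path can fold back on itself completely, so the minimum distance is 0.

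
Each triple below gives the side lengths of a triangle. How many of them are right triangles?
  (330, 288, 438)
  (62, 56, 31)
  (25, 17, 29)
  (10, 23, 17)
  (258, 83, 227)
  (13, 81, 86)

(330,288,438): 288²+330² = 191844 = 438² → right
(62,56,31): 31²+56² = 4097 > 3844 = 62² → acute
(25,17,29): 17²+25² = 914 > 841 = 29² → acute
(10,23,17): 10²+17² = 389 < 529 = 23² → obtuse
(258,83,227): 83²+227² = 58418 < 66564 = 258² → obtuse
(13,81,86): 13²+81² = 6730 < 7396 = 86² → obtuse
1 of the 6 is right.

1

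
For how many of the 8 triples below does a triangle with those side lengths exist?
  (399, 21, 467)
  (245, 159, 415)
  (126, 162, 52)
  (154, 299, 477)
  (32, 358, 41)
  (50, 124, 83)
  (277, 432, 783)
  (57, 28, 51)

3

(21,399,467): 21+399 ≤ 467 → not valid
(159,245,415): 159+245 ≤ 415 → not valid
(52,126,162): 52+126 > 162 → valid
(154,299,477): 154+299 ≤ 477 → not valid
(32,41,358): 32+41 ≤ 358 → not valid
(50,83,124): 50+83 > 124 → valid
(277,432,783): 277+432 ≤ 783 → not valid
(28,51,57): 28+51 > 57 → valid
3 of the 8 triples form a triangle.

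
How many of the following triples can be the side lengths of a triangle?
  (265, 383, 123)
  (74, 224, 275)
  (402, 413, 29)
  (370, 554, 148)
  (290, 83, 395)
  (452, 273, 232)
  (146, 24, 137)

(123,265,383): 123+265 > 383 → valid
(74,224,275): 74+224 > 275 → valid
(29,402,413): 29+402 > 413 → valid
(148,370,554): 148+370 ≤ 554 → not valid
(83,290,395): 83+290 ≤ 395 → not valid
(232,273,452): 232+273 > 452 → valid
(24,137,146): 24+137 > 146 → valid
5 of the 7 triples form a triangle.

5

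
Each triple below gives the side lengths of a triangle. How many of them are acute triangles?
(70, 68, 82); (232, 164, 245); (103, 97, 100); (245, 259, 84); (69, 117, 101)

4

(70,68,82): 68²+70² = 9524 > 6724 = 82² → acute
(232,164,245): 164²+232² = 80720 > 60025 = 245² → acute
(103,97,100): 97²+100² = 19409 > 10609 = 103² → acute
(245,259,84): 84²+245² = 67081 = 259² → right
(69,117,101): 69²+101² = 14962 > 13689 = 117² → acute
4 of the 5 are acute.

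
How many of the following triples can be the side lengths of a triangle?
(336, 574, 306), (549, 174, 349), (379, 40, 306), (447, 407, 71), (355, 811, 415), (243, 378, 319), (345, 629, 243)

(306,336,574): 306+336 > 574 → valid
(174,349,549): 174+349 ≤ 549 → not valid
(40,306,379): 40+306 ≤ 379 → not valid
(71,407,447): 71+407 > 447 → valid
(355,415,811): 355+415 ≤ 811 → not valid
(243,319,378): 243+319 > 378 → valid
(243,345,629): 243+345 ≤ 629 → not valid
3 of the 7 triples form a triangle.

3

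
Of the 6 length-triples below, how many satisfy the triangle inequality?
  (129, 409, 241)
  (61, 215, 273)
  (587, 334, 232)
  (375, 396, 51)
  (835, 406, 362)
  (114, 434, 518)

(129,241,409): 129+241 ≤ 409 → not valid
(61,215,273): 61+215 > 273 → valid
(232,334,587): 232+334 ≤ 587 → not valid
(51,375,396): 51+375 > 396 → valid
(362,406,835): 362+406 ≤ 835 → not valid
(114,434,518): 114+434 > 518 → valid
3 of the 6 triples form a triangle.

3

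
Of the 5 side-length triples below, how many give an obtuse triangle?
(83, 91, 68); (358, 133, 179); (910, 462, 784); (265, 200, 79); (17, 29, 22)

2

(83,91,68): 68²+83² = 11513 > 8281 = 91² → acute
(358,133,179): 133+179 ≤ 358, not a triangle
(910,462,784): 462²+784² = 828100 = 910² → right
(265,200,79): 79²+200² = 46241 < 70225 = 265² → obtuse
(17,29,22): 17²+22² = 773 < 841 = 29² → obtuse
2 of the 5 are obtuse.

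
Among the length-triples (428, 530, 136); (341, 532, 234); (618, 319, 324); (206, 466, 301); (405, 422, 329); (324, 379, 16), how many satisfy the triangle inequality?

5

(136,428,530): 136+428 > 530 → valid
(234,341,532): 234+341 > 532 → valid
(319,324,618): 319+324 > 618 → valid
(206,301,466): 206+301 > 466 → valid
(329,405,422): 329+405 > 422 → valid
(16,324,379): 16+324 ≤ 379 → not valid
5 of the 6 triples form a triangle.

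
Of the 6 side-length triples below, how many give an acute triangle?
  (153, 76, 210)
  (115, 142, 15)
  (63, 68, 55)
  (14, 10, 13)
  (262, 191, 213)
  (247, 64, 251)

(153,76,210): 76²+153² = 29185 < 44100 = 210² → obtuse
(115,142,15): 15+115 ≤ 142, not a triangle
(63,68,55): 55²+63² = 6994 > 4624 = 68² → acute
(14,10,13): 10²+13² = 269 > 196 = 14² → acute
(262,191,213): 191²+213² = 81850 > 68644 = 262² → acute
(247,64,251): 64²+247² = 65105 > 63001 = 251² → acute
4 of the 6 are acute.

4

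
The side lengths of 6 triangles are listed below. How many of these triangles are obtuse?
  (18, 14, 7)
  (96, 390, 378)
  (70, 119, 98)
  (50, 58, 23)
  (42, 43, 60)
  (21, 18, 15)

(18,14,7): 7²+14² = 245 < 324 = 18² → obtuse
(96,390,378): 96²+378² = 152100 = 390² → right
(70,119,98): 70²+98² = 14504 > 14161 = 119² → acute
(50,58,23): 23²+50² = 3029 < 3364 = 58² → obtuse
(42,43,60): 42²+43² = 3613 > 3600 = 60² → acute
(21,18,15): 15²+18² = 549 > 441 = 21² → acute
2 of the 6 are obtuse.

2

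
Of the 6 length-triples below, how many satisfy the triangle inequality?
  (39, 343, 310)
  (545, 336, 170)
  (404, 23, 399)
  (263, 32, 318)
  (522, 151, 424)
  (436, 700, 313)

4

(39,310,343): 39+310 > 343 → valid
(170,336,545): 170+336 ≤ 545 → not valid
(23,399,404): 23+399 > 404 → valid
(32,263,318): 32+263 ≤ 318 → not valid
(151,424,522): 151+424 > 522 → valid
(313,436,700): 313+436 > 700 → valid
4 of the 6 triples form a triangle.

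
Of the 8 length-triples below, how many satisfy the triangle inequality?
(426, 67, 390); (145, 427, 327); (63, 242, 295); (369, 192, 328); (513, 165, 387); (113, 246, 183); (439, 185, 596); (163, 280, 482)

(67,390,426): 67+390 > 426 → valid
(145,327,427): 145+327 > 427 → valid
(63,242,295): 63+242 > 295 → valid
(192,328,369): 192+328 > 369 → valid
(165,387,513): 165+387 > 513 → valid
(113,183,246): 113+183 > 246 → valid
(185,439,596): 185+439 > 596 → valid
(163,280,482): 163+280 ≤ 482 → not valid
7 of the 8 triples form a triangle.

7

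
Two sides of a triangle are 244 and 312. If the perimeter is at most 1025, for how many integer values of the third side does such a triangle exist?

Triangle inequality: 68 < x < 556. Perimeter ≤ 1025 gives x ≤ 1025 − 244 − 312 = 469.
So 68 < x ≤ 469; integers 69 through 469: 401 values.

401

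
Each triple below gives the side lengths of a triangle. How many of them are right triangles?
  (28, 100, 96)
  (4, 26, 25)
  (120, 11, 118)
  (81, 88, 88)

1

(28,100,96): 28²+96² = 10000 = 100² → right
(4,26,25): 4²+25² = 641 < 676 = 26² → obtuse
(120,11,118): 11²+118² = 14045 < 14400 = 120² → obtuse
(81,88,88): 81²+88² = 14305 > 7744 = 88² → acute
1 of the 4 is right.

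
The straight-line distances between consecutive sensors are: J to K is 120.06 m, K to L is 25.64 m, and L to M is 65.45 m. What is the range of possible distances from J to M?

28.97 ≤ JM ≤ 211.15 m

The maximum is all hops collinear in one direction: 120.06 + 25.64 + 65.45 = 211.15.
The longest hop is 120.06; the others sum to 91.09. Folding the others back against it leaves at least 120.06 − 91.09 = 28.97.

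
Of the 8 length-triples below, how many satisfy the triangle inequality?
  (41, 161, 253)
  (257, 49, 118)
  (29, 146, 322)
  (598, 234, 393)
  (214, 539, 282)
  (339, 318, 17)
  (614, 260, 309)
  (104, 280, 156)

(41,161,253): 41+161 ≤ 253 → not valid
(49,118,257): 49+118 ≤ 257 → not valid
(29,146,322): 29+146 ≤ 322 → not valid
(234,393,598): 234+393 > 598 → valid
(214,282,539): 214+282 ≤ 539 → not valid
(17,318,339): 17+318 ≤ 339 → not valid
(260,309,614): 260+309 ≤ 614 → not valid
(104,156,280): 104+156 ≤ 280 → not valid
1 of the 8 triples forms a triangle.

1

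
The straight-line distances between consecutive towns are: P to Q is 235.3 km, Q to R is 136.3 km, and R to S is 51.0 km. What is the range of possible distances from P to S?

48.0 ≤ PS ≤ 422.6 km

The maximum is all hops collinear in one direction: 235.3 + 136.3 + 51.0 = 422.6.
The longest hop is 235.3; the others sum to 187.3. Folding the others back against it leaves at least 235.3 − 187.3 = 48.0.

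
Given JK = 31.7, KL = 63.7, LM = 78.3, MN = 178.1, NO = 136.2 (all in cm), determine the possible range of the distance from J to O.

The maximum is all hops collinear in one direction: 31.7 + 63.7 + 78.3 + 178.1 + 136.2 = 488.0.
The longest hop is 178.1; the others sum to 309.9. Since 178.1 ≤ 309.9, the path can fold back on itself completely, so the minimum distance is 0.

0 ≤ JO ≤ 488.0 cm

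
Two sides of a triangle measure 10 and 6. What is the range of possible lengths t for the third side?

By the triangle inequality, t must be less than 10 + 6 = 16 and greater than |10 − 6| = 4.

4 < t < 16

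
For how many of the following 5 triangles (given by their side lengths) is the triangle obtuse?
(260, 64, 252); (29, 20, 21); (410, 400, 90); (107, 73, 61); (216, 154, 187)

1

(260,64,252): 64²+252² = 67600 = 260² → right
(29,20,21): 20²+21² = 841 = 29² → right
(410,400,90): 90²+400² = 168100 = 410² → right
(107,73,61): 61²+73² = 9050 < 11449 = 107² → obtuse
(216,154,187): 154²+187² = 58685 > 46656 = 216² → acute
1 of the 5 is obtuse.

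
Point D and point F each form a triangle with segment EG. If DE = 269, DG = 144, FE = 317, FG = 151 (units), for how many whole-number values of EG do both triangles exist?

From triangle DEG: 125 < EG < 413.
From triangle FEG: 166 < EG < 468.
Intersection: 166 < EG < 413, so integers 167 through 412: 246 values.

246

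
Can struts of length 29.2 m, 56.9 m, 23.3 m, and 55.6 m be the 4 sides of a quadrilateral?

A quadrilateral exists iff every side is shorter than the sum of the others — equivalently, the longest side is less than the sum of the rest.
Longest side 56.9 < 108.1 (sum of the remaining 3), so yes.

Yes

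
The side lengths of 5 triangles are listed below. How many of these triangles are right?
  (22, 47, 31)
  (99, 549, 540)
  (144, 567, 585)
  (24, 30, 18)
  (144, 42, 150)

4

(22,47,31): 22²+31² = 1445 < 2209 = 47² → obtuse
(99,549,540): 99²+540² = 301401 = 549² → right
(144,567,585): 144²+567² = 342225 = 585² → right
(24,30,18): 18²+24² = 900 = 30² → right
(144,42,150): 42²+144² = 22500 = 150² → right
4 of the 5 are right.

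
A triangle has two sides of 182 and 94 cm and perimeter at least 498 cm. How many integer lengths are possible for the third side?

54

Triangle inequality: 88 < x < 276. Perimeter ≥ 498 gives x ≥ 498 − 182 − 94 = 222.
So 222 ≤ x < 276; integers 222 through 275: 54 values.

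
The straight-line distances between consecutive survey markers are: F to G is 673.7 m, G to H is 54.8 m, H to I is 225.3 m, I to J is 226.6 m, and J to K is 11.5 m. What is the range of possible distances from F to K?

The maximum is all hops collinear in one direction: 673.7 + 54.8 + 225.3 + 226.6 + 11.5 = 1191.9.
The longest hop is 673.7; the others sum to 518.2. Folding the others back against it leaves at least 673.7 − 518.2 = 155.5.

155.5 ≤ FK ≤ 1191.9 m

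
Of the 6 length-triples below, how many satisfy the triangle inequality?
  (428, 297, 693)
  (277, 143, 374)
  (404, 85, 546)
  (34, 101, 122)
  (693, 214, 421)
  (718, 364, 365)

(297,428,693): 297+428 > 693 → valid
(143,277,374): 143+277 > 374 → valid
(85,404,546): 85+404 ≤ 546 → not valid
(34,101,122): 34+101 > 122 → valid
(214,421,693): 214+421 ≤ 693 → not valid
(364,365,718): 364+365 > 718 → valid
4 of the 6 triples form a triangle.

4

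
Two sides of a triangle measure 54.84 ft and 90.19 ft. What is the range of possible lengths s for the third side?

By the triangle inequality, s must be less than 54.84 + 90.19 = 145.03 and greater than |54.84 − 90.19| = 35.35.

35.35 < s < 145.03 (ft)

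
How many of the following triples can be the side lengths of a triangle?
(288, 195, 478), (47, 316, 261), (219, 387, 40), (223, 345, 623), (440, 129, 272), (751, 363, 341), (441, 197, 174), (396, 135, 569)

(195,288,478): 195+288 > 478 → valid
(47,261,316): 47+261 ≤ 316 → not valid
(40,219,387): 40+219 ≤ 387 → not valid
(223,345,623): 223+345 ≤ 623 → not valid
(129,272,440): 129+272 ≤ 440 → not valid
(341,363,751): 341+363 ≤ 751 → not valid
(174,197,441): 174+197 ≤ 441 → not valid
(135,396,569): 135+396 ≤ 569 → not valid
1 of the 8 triples forms a triangle.

1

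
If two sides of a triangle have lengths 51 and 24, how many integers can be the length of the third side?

The third side lies in the open interval (27, 75).
Integers from 28 to 74 inclusive: 74 − 28 + 1 = 47.

47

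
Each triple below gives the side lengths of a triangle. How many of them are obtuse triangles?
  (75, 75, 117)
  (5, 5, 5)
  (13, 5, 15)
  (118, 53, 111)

2

(75,75,117): 75²+75² = 11250 < 13689 = 117² → obtuse
(5,5,5): 5²+5² = 50 > 25 = 5² → acute
(13,5,15): 5²+13² = 194 < 225 = 15² → obtuse
(118,53,111): 53²+111² = 15130 > 13924 = 118² → acute
2 of the 4 are obtuse.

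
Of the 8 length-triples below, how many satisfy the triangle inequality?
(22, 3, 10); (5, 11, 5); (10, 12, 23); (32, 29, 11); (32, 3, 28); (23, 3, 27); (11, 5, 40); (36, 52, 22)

2

(3,10,22): 3+10 ≤ 22 → not valid
(5,5,11): 5+5 ≤ 11 → not valid
(10,12,23): 10+12 ≤ 23 → not valid
(11,29,32): 11+29 > 32 → valid
(3,28,32): 3+28 ≤ 32 → not valid
(3,23,27): 3+23 ≤ 27 → not valid
(5,11,40): 5+11 ≤ 40 → not valid
(22,36,52): 22+36 > 52 → valid
2 of the 8 triples form a triangle.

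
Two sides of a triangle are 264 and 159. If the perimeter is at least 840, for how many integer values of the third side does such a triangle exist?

Triangle inequality: 105 < x < 423. Perimeter ≥ 840 gives x ≥ 840 − 264 − 159 = 417.
So 417 ≤ x < 423; integers 417 through 422: 6 values.

6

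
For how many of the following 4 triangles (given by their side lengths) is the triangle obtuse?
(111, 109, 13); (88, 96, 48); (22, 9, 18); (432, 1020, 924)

2

(111,109,13): 13²+109² = 12050 < 12321 = 111² → obtuse
(88,96,48): 48²+88² = 10048 > 9216 = 96² → acute
(22,9,18): 9²+18² = 405 < 484 = 22² → obtuse
(432,1020,924): 432²+924² = 1040400 = 1020² → right
2 of the 4 are obtuse.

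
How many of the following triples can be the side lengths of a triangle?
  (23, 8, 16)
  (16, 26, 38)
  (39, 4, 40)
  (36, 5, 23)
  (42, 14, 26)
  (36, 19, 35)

(8,16,23): 8+16 > 23 → valid
(16,26,38): 16+26 > 38 → valid
(4,39,40): 4+39 > 40 → valid
(5,23,36): 5+23 ≤ 36 → not valid
(14,26,42): 14+26 ≤ 42 → not valid
(19,35,36): 19+35 > 36 → valid
4 of the 6 triples form a triangle.

4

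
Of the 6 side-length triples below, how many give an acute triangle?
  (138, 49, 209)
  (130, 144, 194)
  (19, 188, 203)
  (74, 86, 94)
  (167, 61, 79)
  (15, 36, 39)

(138,49,209): 49+138 ≤ 209, not a triangle
(130,144,194): 130²+144² = 37636 = 194² → right
(19,188,203): 19²+188² = 35705 < 41209 = 203² → obtuse
(74,86,94): 74²+86² = 12872 > 8836 = 94² → acute
(167,61,79): 61+79 ≤ 167, not a triangle
(15,36,39): 15²+36² = 1521 = 39² → right
1 of the 6 is acute.

1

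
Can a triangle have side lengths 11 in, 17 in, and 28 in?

The two shorter sides sum to 28, exactly equal to the longest side 28.
That gives only a degenerate (flat) triangle — the inequality must be strict.

No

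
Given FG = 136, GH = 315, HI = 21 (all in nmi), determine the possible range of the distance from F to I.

158 ≤ FI ≤ 472 nmi

The maximum is all hops collinear in one direction: 136 + 315 + 21 = 472.
The longest hop is 315; the others sum to 157. Folding the others back against it leaves at least 315 − 157 = 158.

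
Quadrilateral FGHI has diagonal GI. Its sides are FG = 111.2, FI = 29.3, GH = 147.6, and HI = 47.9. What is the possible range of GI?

From triangle FGI: |111.2 − 29.3| < GI < 111.2 + 29.3, i.e. 81.9 < GI < 140.5.
From triangle HGI: 99.7 < GI < 195.5.
Both must hold, so GI lies in the intersection.

99.7 < GI < 140.5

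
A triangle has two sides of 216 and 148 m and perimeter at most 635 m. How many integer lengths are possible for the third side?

203

Triangle inequality: 68 < x < 364. Perimeter ≤ 635 gives x ≤ 635 − 216 − 148 = 271.
So 68 < x ≤ 271; integers 69 through 271: 203 values.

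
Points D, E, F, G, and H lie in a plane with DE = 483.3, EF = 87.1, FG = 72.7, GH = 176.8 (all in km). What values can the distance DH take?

146.7 ≤ DH ≤ 819.9 km

The maximum is all hops collinear in one direction: 483.3 + 87.1 + 72.7 + 176.8 = 819.9.
The longest hop is 483.3; the others sum to 336.6. Folding the others back against it leaves at least 483.3 − 336.6 = 146.7.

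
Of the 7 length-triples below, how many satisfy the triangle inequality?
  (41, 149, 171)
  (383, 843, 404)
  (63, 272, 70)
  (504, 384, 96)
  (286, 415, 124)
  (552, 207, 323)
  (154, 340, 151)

(41,149,171): 41+149 > 171 → valid
(383,404,843): 383+404 ≤ 843 → not valid
(63,70,272): 63+70 ≤ 272 → not valid
(96,384,504): 96+384 ≤ 504 → not valid
(124,286,415): 124+286 ≤ 415 → not valid
(207,323,552): 207+323 ≤ 552 → not valid
(151,154,340): 151+154 ≤ 340 → not valid
1 of the 7 triples forms a triangle.

1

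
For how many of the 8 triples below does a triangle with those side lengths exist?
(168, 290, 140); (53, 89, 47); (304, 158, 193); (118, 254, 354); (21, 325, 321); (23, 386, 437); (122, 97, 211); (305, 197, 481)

(140,168,290): 140+168 > 290 → valid
(47,53,89): 47+53 > 89 → valid
(158,193,304): 158+193 > 304 → valid
(118,254,354): 118+254 > 354 → valid
(21,321,325): 21+321 > 325 → valid
(23,386,437): 23+386 ≤ 437 → not valid
(97,122,211): 97+122 > 211 → valid
(197,305,481): 197+305 > 481 → valid
7 of the 8 triples form a triangle.

7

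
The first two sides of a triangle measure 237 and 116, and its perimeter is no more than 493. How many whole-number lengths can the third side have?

19

Triangle inequality: 121 < x < 353. Perimeter ≤ 493 gives x ≤ 493 − 237 − 116 = 140.
So 121 < x ≤ 140; integers 122 through 140: 19 values.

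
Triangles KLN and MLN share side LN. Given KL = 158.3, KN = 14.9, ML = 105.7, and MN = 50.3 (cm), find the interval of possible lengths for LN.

From triangle KLN: |158.3 − 14.9| < LN < 158.3 + 14.9, i.e. 143.4 < LN < 173.2.
From triangle MLN: 55.4 < LN < 156.0.
Both must hold, so LN lies in the intersection.

143.4 < LN < 156.0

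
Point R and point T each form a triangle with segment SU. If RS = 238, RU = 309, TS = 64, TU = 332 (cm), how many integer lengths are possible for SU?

From triangle RSU: 71 < SU < 547.
From triangle TSU: 268 < SU < 396.
Intersection: 268 < SU < 396, so integers 269 through 395: 127 values.

127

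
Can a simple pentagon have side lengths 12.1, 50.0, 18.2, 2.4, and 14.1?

No

For a pentagon, each side must be shorter than the sum of the others.
Here the longest side is 50.0, but the remaining 4 sides sum to only 46.8.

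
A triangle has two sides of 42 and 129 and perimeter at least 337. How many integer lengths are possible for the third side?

5

Triangle inequality: 87 < x < 171. Perimeter ≥ 337 gives x ≥ 337 − 42 − 129 = 166.
So 166 ≤ x < 171; integers 166 through 170: 5 values.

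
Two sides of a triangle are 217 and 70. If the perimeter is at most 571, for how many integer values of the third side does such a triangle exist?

137

Triangle inequality: 147 < x < 287. Perimeter ≤ 571 gives x ≤ 571 − 217 − 70 = 284.
So 147 < x ≤ 284; integers 148 through 284: 137 values.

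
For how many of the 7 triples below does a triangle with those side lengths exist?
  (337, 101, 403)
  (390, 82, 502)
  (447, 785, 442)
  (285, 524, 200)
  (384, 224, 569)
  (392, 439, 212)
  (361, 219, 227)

5

(101,337,403): 101+337 > 403 → valid
(82,390,502): 82+390 ≤ 502 → not valid
(442,447,785): 442+447 > 785 → valid
(200,285,524): 200+285 ≤ 524 → not valid
(224,384,569): 224+384 > 569 → valid
(212,392,439): 212+392 > 439 → valid
(219,227,361): 219+227 > 361 → valid
5 of the 7 triples form a triangle.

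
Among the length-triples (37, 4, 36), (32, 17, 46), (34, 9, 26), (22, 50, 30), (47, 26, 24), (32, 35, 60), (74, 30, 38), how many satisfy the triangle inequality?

6

(4,36,37): 4+36 > 37 → valid
(17,32,46): 17+32 > 46 → valid
(9,26,34): 9+26 > 34 → valid
(22,30,50): 22+30 > 50 → valid
(24,26,47): 24+26 > 47 → valid
(32,35,60): 32+35 > 60 → valid
(30,38,74): 30+38 ≤ 74 → not valid
6 of the 7 triples form a triangle.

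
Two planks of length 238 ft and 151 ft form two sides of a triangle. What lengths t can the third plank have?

87 < t < 389

By the triangle inequality, t must be less than 238 + 151 = 389 and greater than |238 − 151| = 87.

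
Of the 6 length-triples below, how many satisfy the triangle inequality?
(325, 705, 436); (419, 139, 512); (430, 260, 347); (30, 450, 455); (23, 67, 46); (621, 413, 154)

5

(325,436,705): 325+436 > 705 → valid
(139,419,512): 139+419 > 512 → valid
(260,347,430): 260+347 > 430 → valid
(30,450,455): 30+450 > 455 → valid
(23,46,67): 23+46 > 67 → valid
(154,413,621): 154+413 ≤ 621 → not valid
5 of the 6 triples form a triangle.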